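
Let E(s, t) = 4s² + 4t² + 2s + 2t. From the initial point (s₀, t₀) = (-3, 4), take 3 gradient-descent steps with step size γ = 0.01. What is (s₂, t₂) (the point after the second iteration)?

∇E = (8s + 2, 8t + 2)
(s₁, t₁) = (-3, 4) − 0.01·(-22, 34) = (-2.78, 3.66)
(s₂, t₂) = (-2.78, 3.66) − 0.01·(-20.24, 31.28) = (-2.5776, 3.3472)

(-2.5776, 3.3472)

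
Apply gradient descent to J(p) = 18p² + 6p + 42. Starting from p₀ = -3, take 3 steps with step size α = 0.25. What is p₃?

1450.5

J′(p) = 36p + 6
Step 1: J′(-3) = -102; p₁ = -3 − 0.25·(-102) = 22.5
Step 2: J′(22.5) = 816; p₂ = 22.5 − 0.25·816 = -181.5
Step 3: J′(-181.5) = -6528; p₃ = -181.5 − 0.25·(-6528) = 1450.5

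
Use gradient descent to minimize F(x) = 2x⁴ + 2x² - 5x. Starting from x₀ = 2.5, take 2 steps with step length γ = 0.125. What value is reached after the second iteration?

2593.359375

F′(x) = 8x³ + 4x - 5
Step 1: F′(2.5) = 130; x₁ = 2.5 − 0.125·130 = -13.75
Step 2: F′(-13.75) = -20856.875; x₂ = -13.75 − 0.125·(-20856.875) = 2593.359375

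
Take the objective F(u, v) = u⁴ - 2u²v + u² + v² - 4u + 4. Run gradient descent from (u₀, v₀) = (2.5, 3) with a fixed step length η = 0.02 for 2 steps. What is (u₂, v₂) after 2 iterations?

(1.80475304, 3.138756)

∇F = (4u³ - 4uv + 2u - 4, -2u² + 2v)
(u₁, v₁) = (2.5, 3) − 0.02·(33.5, -6.5) = (1.83, 3.13)
(u₂, v₂) = (1.83, 3.13) − 0.02·(1.262348, -0.4378) = (1.80475304, 3.138756)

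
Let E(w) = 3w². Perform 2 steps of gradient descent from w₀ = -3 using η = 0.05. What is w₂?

-1.47

E′(w) = 6w
w₁ = -3 − 0.05·(-18) = -2.1
w₂ = -2.1 − 0.05·(-12.6) = -1.47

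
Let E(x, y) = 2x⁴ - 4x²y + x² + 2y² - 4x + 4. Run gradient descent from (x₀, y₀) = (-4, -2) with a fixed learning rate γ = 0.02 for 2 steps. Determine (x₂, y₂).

∇E = (8x³ - 8xy + 2x - 4, -4x² + 4y)
Step 1: at (-4, -2), ∇E = (-588, -72) → (-4, -2) − 0.02·(-588, -72) = (7.76, -0.56)
Step 2: at (7.76, -0.56), ∇E = (3784.593408, -243.1104) → (7.76, -0.56) − 0.02·(3784.593408, -243.1104) = (-67.93186816, 4.302208)

(-67.93186816, 4.302208)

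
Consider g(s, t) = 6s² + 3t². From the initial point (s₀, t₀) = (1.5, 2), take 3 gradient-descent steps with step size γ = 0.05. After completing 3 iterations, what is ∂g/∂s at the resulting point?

∇g = (12s, 6t)
Step 1: at (1.5, 2), ∇g = (18, 12) → (1.5, 2) − 0.05·(18, 12) = (0.6, 1.4)
Step 2: at (0.6, 1.4), ∇g = (7.2, 8.4) → (0.6, 1.4) − 0.05·(7.2, 8.4) = (0.24, 0.98)
Step 3: at (0.24, 0.98), ∇g = (2.88, 5.88) → (0.24, 0.98) − 0.05·(2.88, 5.88) = (0.096, 0.686)
∂g/∂s at (0.096, 0.686) = 1.152

1.152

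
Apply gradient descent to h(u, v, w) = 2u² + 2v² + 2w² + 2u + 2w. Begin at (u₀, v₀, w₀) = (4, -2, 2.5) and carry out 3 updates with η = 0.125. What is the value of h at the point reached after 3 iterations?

∇h = (4u + 2, 4v, 4w + 2)
(u₁, v₁, w₁) = (4, -2, 2.5) − 0.125·(18, -8, 12) = (1.75, -1, 1)
(u₂, v₂, w₂) = (1.75, -1, 1) − 0.125·(9, -4, 6) = (0.625, -0.5, 0.25)
(u₃, v₃, w₃) = (0.625, -0.5, 0.25) − 0.125·(4.5, -2, 3) = (0.0625, -0.25, -0.125)
h(0.0625, -0.25, -0.125) = 0.0390625

0.0390625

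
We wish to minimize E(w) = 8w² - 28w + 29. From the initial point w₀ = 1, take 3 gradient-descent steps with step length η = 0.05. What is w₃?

1.744

E′(w) = 16w - 28
Step 1: E′(1) = -12; w₁ = 1 − 0.05·(-12) = 1.6
Step 2: E′(1.6) = -2.4; w₂ = 1.6 − 0.05·(-2.4) = 1.72
Step 3: E′(1.72) = -0.48; w₃ = 1.72 − 0.05·(-0.48) = 1.744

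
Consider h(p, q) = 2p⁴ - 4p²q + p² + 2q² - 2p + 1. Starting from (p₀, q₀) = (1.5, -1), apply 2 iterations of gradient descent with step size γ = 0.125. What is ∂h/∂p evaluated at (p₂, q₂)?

∇h = (8p³ - 8pq + 2p - 2, -4p² + 4q)
(p₁, q₁) = (1.5, -1) − 0.125·(40, -13) = (-3.5, 0.625)
(p₂, q₂) = (-3.5, 0.625) − 0.125·(-334.5, -46.5) = (38.3125, 6.4375)
∂h/∂p at (38.3125, 6.4375) = 447996.837890625

447996.837890625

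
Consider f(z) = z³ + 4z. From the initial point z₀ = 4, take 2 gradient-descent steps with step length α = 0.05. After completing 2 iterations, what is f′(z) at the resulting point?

f′(z) = 3z² + 4
Step 1: f′(4) = 52; z₁ = 4 − 0.05·52 = 1.4
Step 2: f′(1.4) = 9.88; z₂ = 1.4 − 0.05·9.88 = 0.906
f′(z) at (0.906) = 6.462508

6.462508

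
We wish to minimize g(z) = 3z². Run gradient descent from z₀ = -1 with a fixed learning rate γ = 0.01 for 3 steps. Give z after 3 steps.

-0.830584

g′(z) = 6z
z₁ = -1 − 0.01·(-6) = -0.94
z₂ = -0.94 − 0.01·(-5.64) = -0.8836
z₃ = -0.8836 − 0.01·(-5.3016) = -0.830584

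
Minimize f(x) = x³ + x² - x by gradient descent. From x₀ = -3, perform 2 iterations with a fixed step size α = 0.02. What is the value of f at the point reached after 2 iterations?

-41.608988389376

f′(x) = 3x² + 2x - 1
x₁ = -3 − 0.02·20 = -3.4
x₂ = -3.4 − 0.02·26.88 = -3.9376
f(-3.9376) = -41.608988389376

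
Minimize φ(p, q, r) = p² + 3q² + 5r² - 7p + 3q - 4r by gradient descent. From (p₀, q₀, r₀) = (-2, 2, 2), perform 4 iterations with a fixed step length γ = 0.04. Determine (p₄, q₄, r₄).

(-0.44016128, 0.3340544, 0.60736)

∇φ = (2p - 7, 6q + 3, 10r - 4)
Step 1: at (-2, 2, 2), ∇φ = (-11, 15, 16) → (-2, 2, 2) − 0.04·(-11, 15, 16) = (-1.56, 1.4, 1.36)
Step 2: at (-1.56, 1.4, 1.36), ∇φ = (-10.12, 11.4, 9.6) → (-1.56, 1.4, 1.36) − 0.04·(-10.12, 11.4, 9.6) = (-1.1552, 0.944, 0.976)
Step 3: at (-1.1552, 0.944, 0.976), ∇φ = (-9.3104, 8.664, 5.76) → (-1.1552, 0.944, 0.976) − 0.04·(-9.3104, 8.664, 5.76) = (-0.782784, 0.59744, 0.7456)
Step 4: at (-0.782784, 0.59744, 0.7456), ∇φ = (-8.565568, 6.58464, 3.456) → (-0.782784, 0.59744, 0.7456) − 0.04·(-8.565568, 6.58464, 3.456) = (-0.44016128, 0.3340544, 0.60736)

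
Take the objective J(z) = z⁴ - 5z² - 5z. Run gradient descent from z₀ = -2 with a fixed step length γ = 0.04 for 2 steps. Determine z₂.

-1.28000512

J′(z) = 4z³ - 10z - 5
z₁ = -2 − 0.04·(-17) = -1.32
z₂ = -1.32 − 0.04·(-0.999872) = -1.28000512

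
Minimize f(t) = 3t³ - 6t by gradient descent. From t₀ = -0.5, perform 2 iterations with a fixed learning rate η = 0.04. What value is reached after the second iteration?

-0.1541

f′(t) = 9t² - 6
t₁ = -0.5 − 0.04·(-3.75) = -0.35
t₂ = -0.35 − 0.04·(-4.8975) = -0.1541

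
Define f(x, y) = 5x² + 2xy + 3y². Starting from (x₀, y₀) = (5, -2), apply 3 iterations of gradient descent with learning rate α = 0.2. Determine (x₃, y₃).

∇f = (10x + 2y, 2x + 6y)
(x₁, y₁) = (5, -2) − 0.2·(46, -2) = (-4.2, -1.6)
(x₂, y₂) = (-4.2, -1.6) − 0.2·(-45.2, -18) = (4.84, 2)
(x₃, y₃) = (4.84, 2) − 0.2·(52.4, 21.68) = (-5.64, -2.336)

(-5.64, -2.336)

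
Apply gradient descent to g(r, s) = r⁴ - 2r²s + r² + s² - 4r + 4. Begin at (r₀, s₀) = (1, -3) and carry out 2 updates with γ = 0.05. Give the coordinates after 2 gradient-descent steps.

(0.3086, -2.331)

∇g = (4r³ - 4rs + 2r - 4, -2r² + 2s)
(r₁, s₁) = (1, -3) − 0.05·(14, -8) = (0.3, -2.6)
(r₂, s₂) = (0.3, -2.6) − 0.05·(-0.172, -5.38) = (0.3086, -2.331)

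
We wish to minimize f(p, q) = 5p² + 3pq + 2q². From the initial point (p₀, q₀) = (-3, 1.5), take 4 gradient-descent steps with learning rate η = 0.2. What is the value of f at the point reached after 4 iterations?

∇f = (10p + 3q, 3p + 4q)
Step 1: at (-3, 1.5), ∇f = (-25.5, -3) → (-3, 1.5) − 0.2·(-25.5, -3) = (2.1, 2.1)
Step 2: at (2.1, 2.1), ∇f = (27.3, 14.7) → (2.1, 2.1) − 0.2·(27.3, 14.7) = (-3.36, -0.84)
Step 3: at (-3.36, -0.84), ∇f = (-36.12, -13.44) → (-3.36, -0.84) − 0.2·(-36.12, -13.44) = (3.864, 1.848)
Step 4: at (3.864, 1.848), ∇f = (44.184, 18.984) → (3.864, 1.848) − 0.2·(44.184, 18.984) = (-4.9728, -1.9488)
f(-4.9728, -1.9488) = 160.31232

160.31232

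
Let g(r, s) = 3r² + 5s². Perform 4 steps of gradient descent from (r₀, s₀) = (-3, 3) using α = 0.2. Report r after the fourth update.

∇g = (6r, 10s)
Step 1: at (-3, 3), ∇g = (-18, 30) → (-3, 3) − 0.2·(-18, 30) = (0.6, -3)
Step 2: at (0.6, -3), ∇g = (3.6, -30) → (0.6, -3) − 0.2·(3.6, -30) = (-0.12, 3)
Step 3: at (-0.12, 3), ∇g = (-0.72, 30) → (-0.12, 3) − 0.2·(-0.72, 30) = (0.024, -3)
Step 4: at (0.024, -3), ∇g = (0.144, -30) → (0.024, -3) − 0.2·(0.144, -30) = (-0.0048, 3)
r = -0.0048

-0.0048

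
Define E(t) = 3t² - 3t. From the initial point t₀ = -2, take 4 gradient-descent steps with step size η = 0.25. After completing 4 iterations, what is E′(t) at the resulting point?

E′(t) = 6t - 3
t₁ = -2 − 0.25·(-15) = 1.75
t₂ = 1.75 − 0.25·7.5 = -0.125
t₃ = -0.125 − 0.25·(-3.75) = 0.8125
t₄ = 0.8125 − 0.25·1.875 = 0.34375
E′(t) at (0.34375) = -0.9375

-0.9375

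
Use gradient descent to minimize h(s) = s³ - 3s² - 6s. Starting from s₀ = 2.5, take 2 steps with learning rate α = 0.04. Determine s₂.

2.646628

h′(s) = 3s² - 6s - 6
s₁ = 2.5 − 0.04·(-2.25) = 2.59
s₂ = 2.59 − 0.04·(-1.4157) = 2.646628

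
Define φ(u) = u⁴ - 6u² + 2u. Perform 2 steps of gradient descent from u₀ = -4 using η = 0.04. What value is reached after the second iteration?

φ′(u) = 4u³ - 12u + 2
u₁ = -4 − 0.04·(-206) = 4.24
u₂ = 4.24 − 0.04·256.020096 = -6.00080384

-6.00080384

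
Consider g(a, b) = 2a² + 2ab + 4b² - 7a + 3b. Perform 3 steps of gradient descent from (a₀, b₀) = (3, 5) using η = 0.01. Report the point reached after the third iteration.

∇g = (4a + 2b - 7, 2a + 8b + 3)
Step 1: at (3, 5), ∇g = (15, 49) → (3, 5) − 0.01·(15, 49) = (2.85, 4.51)
Step 2: at (2.85, 4.51), ∇g = (13.42, 44.78) → (2.85, 4.51) − 0.01·(13.42, 44.78) = (2.7158, 4.0622)
Step 3: at (2.7158, 4.0622), ∇g = (11.9876, 40.9292) → (2.7158, 4.0622) − 0.01·(11.9876, 40.9292) = (2.595924, 3.652908)

(2.595924, 3.652908)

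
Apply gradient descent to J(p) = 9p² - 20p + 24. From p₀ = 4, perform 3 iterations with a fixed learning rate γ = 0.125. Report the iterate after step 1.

J′(p) = 18p - 20
Step 1: J′(4) = 52; p₁ = 4 − 0.125·52 = -2.5

-2.5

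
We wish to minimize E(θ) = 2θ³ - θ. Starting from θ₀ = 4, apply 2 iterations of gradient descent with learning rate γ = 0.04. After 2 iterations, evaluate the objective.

-0.205938819072

E′(θ) = 6θ² - 1
θ₁ = 4 − 0.04·95 = 0.2
θ₂ = 0.2 − 0.04·(-0.76) = 0.2304
E(0.2304) = -0.205938819072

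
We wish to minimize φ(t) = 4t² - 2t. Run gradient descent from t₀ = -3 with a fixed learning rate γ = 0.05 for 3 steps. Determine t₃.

-0.452

φ′(t) = 8t - 2
Step 1: φ′(-3) = -26; t₁ = -3 − 0.05·(-26) = -1.7
Step 2: φ′(-1.7) = -15.6; t₂ = -1.7 − 0.05·(-15.6) = -0.92
Step 3: φ′(-0.92) = -9.36; t₃ = -0.92 − 0.05·(-9.36) = -0.452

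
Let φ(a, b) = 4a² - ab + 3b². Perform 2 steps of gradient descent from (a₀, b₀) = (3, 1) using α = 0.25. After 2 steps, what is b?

∇φ = (8a - b, -a + 6b)
(a₁, b₁) = (3, 1) − 0.25·(23, 3) = (-2.75, 0.25)
(a₂, b₂) = (-2.75, 0.25) − 0.25·(-22.25, 4.25) = (2.8125, -0.8125)
b = -0.8125

-0.8125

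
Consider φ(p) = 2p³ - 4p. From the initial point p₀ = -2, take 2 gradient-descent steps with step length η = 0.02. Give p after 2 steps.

-3.0112

φ′(p) = 6p² - 4
p₁ = -2 − 0.02·20 = -2.4
p₂ = -2.4 − 0.02·30.56 = -3.0112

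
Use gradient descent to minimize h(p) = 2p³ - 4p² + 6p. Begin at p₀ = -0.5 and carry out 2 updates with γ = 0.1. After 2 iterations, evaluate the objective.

h′(p) = 6p² - 8p + 6
Step 1: h′(-0.5) = 11.5; p₁ = -0.5 − 0.1·11.5 = -1.65
Step 2: h′(-1.65) = 35.535; p₂ = -1.65 − 0.1·35.535 = -5.2035
h(-5.2035) = -421.31087128575

-421.31087128575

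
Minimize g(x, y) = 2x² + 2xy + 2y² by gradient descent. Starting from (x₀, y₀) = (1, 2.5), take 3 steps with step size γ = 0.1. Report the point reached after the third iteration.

∇g = (4x + 2y, 2x + 4y)
(x₁, y₁) = (1, 2.5) − 0.1·(9, 12) = (0.1, 1.3)
(x₂, y₂) = (0.1, 1.3) − 0.1·(3, 5.4) = (-0.2, 0.76)
(x₃, y₃) = (-0.2, 0.76) − 0.1·(0.72, 2.64) = (-0.272, 0.496)

(-0.272, 0.496)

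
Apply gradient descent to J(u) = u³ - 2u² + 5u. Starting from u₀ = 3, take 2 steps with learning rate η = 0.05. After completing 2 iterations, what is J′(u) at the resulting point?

6.0075

J′(u) = 3u² - 4u + 5
u₁ = 3 − 0.05·20 = 2
u₂ = 2 − 0.05·9 = 1.55
J′(u) at (1.55) = 6.0075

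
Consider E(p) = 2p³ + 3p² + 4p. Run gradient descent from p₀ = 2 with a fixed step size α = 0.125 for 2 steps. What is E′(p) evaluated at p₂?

E′(p) = 6p² + 6p + 4
p₁ = 2 − 0.125·40 = -3
p₂ = -3 − 0.125·40 = -8
E′(p) at (-8) = 340

340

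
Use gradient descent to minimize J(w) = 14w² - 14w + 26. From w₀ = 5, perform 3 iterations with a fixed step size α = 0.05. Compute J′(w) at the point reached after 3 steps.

-8.064

J′(w) = 28w - 14
w₁ = 5 − 0.05·126 = -1.3
w₂ = -1.3 − 0.05·(-50.4) = 1.22
w₃ = 1.22 − 0.05·20.16 = 0.212
J′(w) at (0.212) = -8.064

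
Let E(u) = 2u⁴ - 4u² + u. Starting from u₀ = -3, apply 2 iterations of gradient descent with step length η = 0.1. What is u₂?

-3309.7448

E′(u) = 8u³ - 8u + 1
Step 1: E′(-3) = -191; u₁ = -3 − 0.1·(-191) = 16.1
Step 2: E′(16.1) = 33258.448; u₂ = 16.1 − 0.1·33258.448 = -3309.7448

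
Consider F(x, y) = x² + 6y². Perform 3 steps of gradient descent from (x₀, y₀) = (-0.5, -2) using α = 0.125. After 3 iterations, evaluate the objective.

0.41949462890625

∇F = (2x, 12y)
(x₁, y₁) = (-0.5, -2) − 0.125·(-1, -24) = (-0.375, 1)
(x₂, y₂) = (-0.375, 1) − 0.125·(-0.75, 12) = (-0.28125, -0.5)
(x₃, y₃) = (-0.28125, -0.5) − 0.125·(-0.5625, -6) = (-0.2109375, 0.25)
F(-0.2109375, 0.25) = 0.41949462890625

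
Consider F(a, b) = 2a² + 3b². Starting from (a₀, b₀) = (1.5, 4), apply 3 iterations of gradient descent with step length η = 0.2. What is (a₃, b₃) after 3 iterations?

(0.012, -0.032)

∇F = (4a, 6b)
Step 1: at (1.5, 4), ∇F = (6, 24) → (1.5, 4) − 0.2·(6, 24) = (0.3, -0.8)
Step 2: at (0.3, -0.8), ∇F = (1.2, -4.8) → (0.3, -0.8) − 0.2·(1.2, -4.8) = (0.06, 0.16)
Step 3: at (0.06, 0.16), ∇F = (0.24, 0.96) → (0.06, 0.16) − 0.2·(0.24, 0.96) = (0.012, -0.032)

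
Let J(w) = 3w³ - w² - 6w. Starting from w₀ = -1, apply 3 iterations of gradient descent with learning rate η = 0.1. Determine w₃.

J′(w) = 9w² - 2w - 6
w₁ = -1 − 0.1·5 = -1.5
w₂ = -1.5 − 0.1·17.25 = -3.225
w₃ = -3.225 − 0.1·94.055625 = -12.6305625

-12.6305625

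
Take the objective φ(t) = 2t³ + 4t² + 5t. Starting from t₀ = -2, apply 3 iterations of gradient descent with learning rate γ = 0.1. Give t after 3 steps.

φ′(t) = 6t² + 8t + 5
t₁ = -2 − 0.1·13 = -3.3
t₂ = -3.3 − 0.1·43.94 = -7.694
t₃ = -7.694 − 0.1·298.633816 = -37.5573816

-37.5573816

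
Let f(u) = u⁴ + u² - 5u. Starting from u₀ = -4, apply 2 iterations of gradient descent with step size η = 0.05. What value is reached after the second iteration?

f′(u) = 4u³ + 2u - 5
u₁ = -4 − 0.05·(-269) = 9.45
u₂ = 9.45 − 0.05·3389.5345 = -160.026725

-160.026725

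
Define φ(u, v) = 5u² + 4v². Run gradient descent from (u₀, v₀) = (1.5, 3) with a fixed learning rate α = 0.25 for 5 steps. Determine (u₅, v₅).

(-11.390625, -3)

∇φ = (10u, 8v)
Step 1: at (1.5, 3), ∇φ = (15, 24) → (1.5, 3) − 0.25·(15, 24) = (-2.25, -3)
Step 2: at (-2.25, -3), ∇φ = (-22.5, -24) → (-2.25, -3) − 0.25·(-22.5, -24) = (3.375, 3)
Step 3: at (3.375, 3), ∇φ = (33.75, 24) → (3.375, 3) − 0.25·(33.75, 24) = (-5.0625, -3)
Step 4: at (-5.0625, -3), ∇φ = (-50.625, -24) → (-5.0625, -3) − 0.25·(-50.625, -24) = (7.59375, 3)
Step 5: at (7.59375, 3), ∇φ = (75.9375, 24) → (7.59375, 3) − 0.25·(75.9375, 24) = (-11.390625, -3)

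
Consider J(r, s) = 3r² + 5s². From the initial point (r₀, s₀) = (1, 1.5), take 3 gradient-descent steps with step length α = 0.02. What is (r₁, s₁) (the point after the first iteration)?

∇J = (6r, 10s)
Step 1: at (1, 1.5), ∇J = (6, 15) → (1, 1.5) − 0.02·(6, 15) = (0.88, 1.2)

(0.88, 1.2)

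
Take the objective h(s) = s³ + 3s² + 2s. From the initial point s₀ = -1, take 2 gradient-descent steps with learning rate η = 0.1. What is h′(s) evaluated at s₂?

-0.883573

h′(s) = 3s² + 6s + 2
Step 1: h′(-1) = -1; s₁ = -1 − 0.1·(-1) = -0.9
Step 2: h′(-0.9) = -0.97; s₂ = -0.9 − 0.1·(-0.97) = -0.803
h′(s) at (-0.803) = -0.883573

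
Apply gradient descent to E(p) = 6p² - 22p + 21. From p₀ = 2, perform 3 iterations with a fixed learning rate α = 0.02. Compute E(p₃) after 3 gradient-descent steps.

0.865449988096

E′(p) = 12p - 22
p₁ = 2 − 0.02·2 = 1.96
p₂ = 1.96 − 0.02·1.52 = 1.9296
p₃ = 1.9296 − 0.02·1.1552 = 1.906496
E(1.906496) = 0.865449988096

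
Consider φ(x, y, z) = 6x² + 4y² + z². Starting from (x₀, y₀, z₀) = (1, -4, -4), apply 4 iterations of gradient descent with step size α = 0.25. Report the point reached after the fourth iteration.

∇φ = (12x, 8y, 2z)
Step 1: at (1, -4, -4), ∇φ = (12, -32, -8) → (1, -4, -4) − 0.25·(12, -32, -8) = (-2, 4, -2)
Step 2: at (-2, 4, -2), ∇φ = (-24, 32, -4) → (-2, 4, -2) − 0.25·(-24, 32, -4) = (4, -4, -1)
Step 3: at (4, -4, -1), ∇φ = (48, -32, -2) → (4, -4, -1) − 0.25·(48, -32, -2) = (-8, 4, -0.5)
Step 4: at (-8, 4, -0.5), ∇φ = (-96, 32, -1) → (-8, 4, -0.5) − 0.25·(-96, 32, -1) = (16, -4, -0.25)

(16, -4, -0.25)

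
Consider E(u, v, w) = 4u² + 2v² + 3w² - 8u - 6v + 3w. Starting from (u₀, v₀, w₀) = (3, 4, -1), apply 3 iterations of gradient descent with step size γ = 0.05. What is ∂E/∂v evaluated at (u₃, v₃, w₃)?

∇E = (8u - 8, 4v - 6, 6w + 3)
Step 1: at (3, 4, -1), ∇E = (16, 10, -3) → (3, 4, -1) − 0.05·(16, 10, -3) = (2.2, 3.5, -0.85)
Step 2: at (2.2, 3.5, -0.85), ∇E = (9.6, 8, -2.1) → (2.2, 3.5, -0.85) − 0.05·(9.6, 8, -2.1) = (1.72, 3.1, -0.745)
Step 3: at (1.72, 3.1, -0.745), ∇E = (5.76, 6.4, -1.47) → (1.72, 3.1, -0.745) − 0.05·(5.76, 6.4, -1.47) = (1.432, 2.78, -0.6715)
∂E/∂v at (1.432, 2.78, -0.6715) = 5.12

5.12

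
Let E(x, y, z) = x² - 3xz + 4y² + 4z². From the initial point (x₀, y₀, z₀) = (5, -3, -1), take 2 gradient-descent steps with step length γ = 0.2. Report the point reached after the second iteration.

(3.6, -1.08, -0.72)

∇E = (2x - 3z, 8y, -3x + 8z)
Step 1: at (5, -3, -1), ∇E = (13, -24, -23) → (5, -3, -1) − 0.2·(13, -24, -23) = (2.4, 1.8, 3.6)
Step 2: at (2.4, 1.8, 3.6), ∇E = (-6, 14.4, 21.6) → (2.4, 1.8, 3.6) − 0.2·(-6, 14.4, 21.6) = (3.6, -1.08, -0.72)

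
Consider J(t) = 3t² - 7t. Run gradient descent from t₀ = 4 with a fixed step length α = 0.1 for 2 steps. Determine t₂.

1.62

J′(t) = 6t - 7
Step 1: J′(4) = 17; t₁ = 4 − 0.1·17 = 2.3
Step 2: J′(2.3) = 6.8; t₂ = 2.3 − 0.1·6.8 = 1.62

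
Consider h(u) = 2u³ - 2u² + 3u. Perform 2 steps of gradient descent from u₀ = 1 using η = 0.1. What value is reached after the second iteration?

h′(u) = 6u² - 4u + 3
u₁ = 1 − 0.1·5 = 0.5
u₂ = 0.5 − 0.1·2.5 = 0.25

0.25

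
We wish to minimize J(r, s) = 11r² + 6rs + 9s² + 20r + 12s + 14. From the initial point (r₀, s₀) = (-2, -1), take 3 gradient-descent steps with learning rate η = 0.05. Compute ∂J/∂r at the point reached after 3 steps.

0.84

∇J = (22r + 6s + 20, 6r + 18s + 12)
Step 1: at (-2, -1), ∇J = (-30, -18) → (-2, -1) − 0.05·(-30, -18) = (-0.5, -0.1)
Step 2: at (-0.5, -0.1), ∇J = (8.4, 7.2) → (-0.5, -0.1) − 0.05·(8.4, 7.2) = (-0.92, -0.46)
Step 3: at (-0.92, -0.46), ∇J = (-3, -1.8) → (-0.92, -0.46) − 0.05·(-3, -1.8) = (-0.77, -0.37)
∂J/∂r at (-0.77, -0.37) = 0.84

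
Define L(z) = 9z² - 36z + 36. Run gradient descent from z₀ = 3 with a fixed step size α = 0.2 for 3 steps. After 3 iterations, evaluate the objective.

L′(z) = 18z - 36
Step 1: L′(3) = 18; z₁ = 3 − 0.2·18 = -0.6
Step 2: L′(-0.6) = -46.8; z₂ = -0.6 − 0.2·(-46.8) = 8.76
Step 3: L′(8.76) = 121.68; z₃ = 8.76 − 0.2·121.68 = -15.576
L(-15.576) = 2780.241984

2780.241984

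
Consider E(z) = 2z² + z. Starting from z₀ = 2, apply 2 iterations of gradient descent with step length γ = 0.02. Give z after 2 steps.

E′(z) = 4z + 1
Step 1: E′(2) = 9; z₁ = 2 − 0.02·9 = 1.82
Step 2: E′(1.82) = 8.28; z₂ = 1.82 − 0.02·8.28 = 1.6544

1.6544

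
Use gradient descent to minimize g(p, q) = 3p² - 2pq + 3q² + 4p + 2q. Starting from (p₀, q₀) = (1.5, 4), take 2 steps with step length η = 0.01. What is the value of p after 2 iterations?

∇g = (6p - 2q + 4, -2p + 6q + 2)
(p₁, q₁) = (1.5, 4) − 0.01·(5, 23) = (1.45, 3.77)
(p₂, q₂) = (1.45, 3.77) − 0.01·(5.16, 21.72) = (1.3984, 3.5528)
p = 1.3984

1.3984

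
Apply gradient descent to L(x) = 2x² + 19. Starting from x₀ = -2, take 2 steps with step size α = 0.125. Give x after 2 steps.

-0.5

L′(x) = 4x
x₁ = -2 − 0.125·(-8) = -1
x₂ = -1 − 0.125·(-4) = -0.5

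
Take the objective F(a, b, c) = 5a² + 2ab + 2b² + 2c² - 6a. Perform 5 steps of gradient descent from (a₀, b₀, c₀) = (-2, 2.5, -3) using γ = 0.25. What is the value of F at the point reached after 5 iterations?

2395.086181640625

∇F = (10a + 2b - 6, 2a + 4b, 4c)
(a₁, b₁, c₁) = (-2, 2.5, -3) − 0.25·(-21, 6, -12) = (3.25, 1, 0)
(a₂, b₂, c₂) = (3.25, 1, 0) − 0.25·(28.5, 10.5, 0) = (-3.875, -1.625, 0)
(a₃, b₃, c₃) = (-3.875, -1.625, 0) − 0.25·(-48, -14.25, 0) = (8.125, 1.9375, 0)
(a₄, b₄, c₄) = (8.125, 1.9375, 0) − 0.25·(79.125, 24, 0) = (-11.65625, -4.0625, 0)
(a₅, b₅, c₅) = (-11.65625, -4.0625, 0) − 0.25·(-130.6875, -39.5625, 0) = (21.015625, 5.828125, 0)
F(21.015625, 5.828125, 0) = 2395.086181640625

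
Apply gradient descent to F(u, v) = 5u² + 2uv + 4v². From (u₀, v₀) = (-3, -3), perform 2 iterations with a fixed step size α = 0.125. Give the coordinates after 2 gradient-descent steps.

(-0.5625, -0.375)

∇F = (10u + 2v, 2u + 8v)
Step 1: at (-3, -3), ∇F = (-36, -30) → (-3, -3) − 0.125·(-36, -30) = (1.5, 0.75)
Step 2: at (1.5, 0.75), ∇F = (16.5, 9) → (1.5, 0.75) − 0.125·(16.5, 9) = (-0.5625, -0.375)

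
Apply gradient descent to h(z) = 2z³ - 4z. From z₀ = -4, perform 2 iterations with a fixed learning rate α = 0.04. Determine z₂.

h′(z) = 6z² - 4
Step 1: h′(-4) = 92; z₁ = -4 − 0.04·92 = -7.68
Step 2: h′(-7.68) = 349.8944; z₂ = -7.68 − 0.04·349.8944 = -21.675776

-21.675776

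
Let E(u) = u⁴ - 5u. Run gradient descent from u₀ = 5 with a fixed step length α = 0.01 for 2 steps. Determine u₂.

0.099995

E′(u) = 4u³ - 5
Step 1: E′(5) = 495; u₁ = 5 − 0.01·495 = 0.05
Step 2: E′(0.05) = -4.9995; u₂ = 0.05 − 0.01·(-4.9995) = 0.099995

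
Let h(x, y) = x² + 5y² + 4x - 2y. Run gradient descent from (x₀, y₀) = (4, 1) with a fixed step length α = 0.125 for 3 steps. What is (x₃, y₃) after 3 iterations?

(0.53125, 0.1875)

∇h = (2x + 4, 10y - 2)
Step 1: at (4, 1), ∇h = (12, 8) → (4, 1) − 0.125·(12, 8) = (2.5, 0)
Step 2: at (2.5, 0), ∇h = (9, -2) → (2.5, 0) − 0.125·(9, -2) = (1.375, 0.25)
Step 3: at (1.375, 0.25), ∇h = (6.75, 0.5) → (1.375, 0.25) − 0.125·(6.75, 0.5) = (0.53125, 0.1875)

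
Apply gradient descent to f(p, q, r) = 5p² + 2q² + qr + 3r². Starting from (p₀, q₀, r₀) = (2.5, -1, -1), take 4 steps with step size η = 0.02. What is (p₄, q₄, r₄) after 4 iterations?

(1.024, -0.65998864, -0.54323344)

∇f = (10p, 4q + r, q + 6r)
Step 1: at (2.5, -1, -1), ∇f = (25, -5, -7) → (2.5, -1, -1) − 0.02·(25, -5, -7) = (2, -0.9, -0.86)
Step 2: at (2, -0.9, -0.86), ∇f = (20, -4.46, -6.06) → (2, -0.9, -0.86) − 0.02·(20, -4.46, -6.06) = (1.6, -0.8108, -0.7388)
Step 3: at (1.6, -0.8108, -0.7388), ∇f = (16, -3.982, -5.2436) → (1.6, -0.8108, -0.7388) − 0.02·(16, -3.982, -5.2436) = (1.28, -0.73116, -0.633928)
Step 4: at (1.28, -0.73116, -0.633928), ∇f = (12.8, -3.558568, -4.534728) → (1.28, -0.73116, -0.633928) − 0.02·(12.8, -3.558568, -4.534728) = (1.024, -0.65998864, -0.54323344)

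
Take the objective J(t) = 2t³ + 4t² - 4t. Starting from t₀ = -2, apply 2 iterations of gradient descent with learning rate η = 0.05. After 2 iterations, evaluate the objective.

2.720229504

J′(t) = 6t² + 8t - 4
Step 1: J′(-2) = 4; t₁ = -2 − 0.05·4 = -2.2
Step 2: J′(-2.2) = 7.44; t₂ = -2.2 − 0.05·7.44 = -2.572
J(-2.572) = 2.720229504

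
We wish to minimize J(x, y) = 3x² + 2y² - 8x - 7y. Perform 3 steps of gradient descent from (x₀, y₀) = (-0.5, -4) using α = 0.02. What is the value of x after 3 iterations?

∇J = (6x - 8, 4y - 7)
Step 1: at (-0.5, -4), ∇J = (-11, -23) → (-0.5, -4) − 0.02·(-11, -23) = (-0.28, -3.54)
Step 2: at (-0.28, -3.54), ∇J = (-9.68, -21.16) → (-0.28, -3.54) − 0.02·(-9.68, -21.16) = (-0.0864, -3.1168)
Step 3: at (-0.0864, -3.1168), ∇J = (-8.5184, -19.4672) → (-0.0864, -3.1168) − 0.02·(-8.5184, -19.4672) = (0.083968, -2.727456)
x = 0.083968

0.083968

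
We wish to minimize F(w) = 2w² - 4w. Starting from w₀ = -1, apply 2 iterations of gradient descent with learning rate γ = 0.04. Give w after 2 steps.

F′(w) = 4w - 4
w₁ = -1 − 0.04·(-8) = -0.68
w₂ = -0.68 − 0.04·(-6.72) = -0.4112

-0.4112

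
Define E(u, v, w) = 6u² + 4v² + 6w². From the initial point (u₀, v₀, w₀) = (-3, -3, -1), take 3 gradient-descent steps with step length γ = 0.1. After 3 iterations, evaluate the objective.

0.006144

∇E = (12u, 8v, 12w)
Step 1: at (-3, -3, -1), ∇E = (-36, -24, -12) → (-3, -3, -1) − 0.1·(-36, -24, -12) = (0.6, -0.6, 0.2)
Step 2: at (0.6, -0.6, 0.2), ∇E = (7.2, -4.8, 2.4) → (0.6, -0.6, 0.2) − 0.1·(7.2, -4.8, 2.4) = (-0.12, -0.12, -0.04)
Step 3: at (-0.12, -0.12, -0.04), ∇E = (-1.44, -0.96, -0.48) → (-0.12, -0.12, -0.04) − 0.1·(-1.44, -0.96, -0.48) = (0.024, -0.024, 0.008)
E(0.024, -0.024, 0.008) = 0.006144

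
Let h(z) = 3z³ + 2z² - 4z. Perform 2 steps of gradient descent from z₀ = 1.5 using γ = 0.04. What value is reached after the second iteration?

0.538444

h′(z) = 9z² + 4z - 4
Step 1: h′(1.5) = 22.25; z₁ = 1.5 − 0.04·22.25 = 0.61
Step 2: h′(0.61) = 1.7889; z₂ = 0.61 − 0.04·1.7889 = 0.538444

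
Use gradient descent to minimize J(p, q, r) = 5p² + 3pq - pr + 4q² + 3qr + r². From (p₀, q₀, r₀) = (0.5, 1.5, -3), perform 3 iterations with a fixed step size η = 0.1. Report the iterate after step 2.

(-0.595, 1.275, -2.63)

∇J = (10p + 3q - r, 3p + 8q + 3r, -p + 3q + 2r)
Step 1: at (0.5, 1.5, -3), ∇J = (12.5, 4.5, -2) → (0.5, 1.5, -3) − 0.1·(12.5, 4.5, -2) = (-0.75, 1.05, -2.8)
Step 2: at (-0.75, 1.05, -2.8), ∇J = (-1.55, -2.25, -1.7) → (-0.75, 1.05, -2.8) − 0.1·(-1.55, -2.25, -1.7) = (-0.595, 1.275, -2.63)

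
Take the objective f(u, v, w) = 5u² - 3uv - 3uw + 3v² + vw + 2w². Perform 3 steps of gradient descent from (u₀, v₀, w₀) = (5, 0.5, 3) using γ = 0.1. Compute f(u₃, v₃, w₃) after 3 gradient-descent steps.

∇f = (10u - 3v - 3w, -3u + 6v + w, -3u + v + 4w)
(u₁, v₁, w₁) = (5, 0.5, 3) − 0.1·(39.5, -9, -2.5) = (1.05, 1.4, 3.25)
(u₂, v₂, w₂) = (1.05, 1.4, 3.25) − 0.1·(-3.45, 8.5, 11.25) = (1.395, 0.55, 2.125)
(u₃, v₃, w₃) = (1.395, 0.55, 2.125) − 0.1·(5.925, 1.24, 4.865) = (0.8025, 0.426, 1.6385)
f(0.8025, 0.426, 1.6385) = 4.861541

4.861541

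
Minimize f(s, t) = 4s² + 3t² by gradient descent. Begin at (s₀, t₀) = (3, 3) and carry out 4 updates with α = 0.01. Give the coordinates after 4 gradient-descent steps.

(2.14917888, 2.34224688)

∇f = (8s, 6t)
Step 1: at (3, 3), ∇f = (24, 18) → (3, 3) − 0.01·(24, 18) = (2.76, 2.82)
Step 2: at (2.76, 2.82), ∇f = (22.08, 16.92) → (2.76, 2.82) − 0.01·(22.08, 16.92) = (2.5392, 2.6508)
Step 3: at (2.5392, 2.6508), ∇f = (20.3136, 15.9048) → (2.5392, 2.6508) − 0.01·(20.3136, 15.9048) = (2.336064, 2.491752)
Step 4: at (2.336064, 2.491752), ∇f = (18.688512, 14.950512) → (2.336064, 2.491752) − 0.01·(18.688512, 14.950512) = (2.14917888, 2.34224688)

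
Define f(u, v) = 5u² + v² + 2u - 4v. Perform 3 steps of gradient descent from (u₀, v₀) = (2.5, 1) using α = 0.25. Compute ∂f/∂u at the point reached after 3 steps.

∇f = (10u + 2, 2v - 4)
(u₁, v₁) = (2.5, 1) − 0.25·(27, -2) = (-4.25, 1.5)
(u₂, v₂) = (-4.25, 1.5) − 0.25·(-40.5, -1) = (5.875, 1.75)
(u₃, v₃) = (5.875, 1.75) − 0.25·(60.75, -0.5) = (-9.3125, 1.875)
∂f/∂u at (-9.3125, 1.875) = -91.125

-91.125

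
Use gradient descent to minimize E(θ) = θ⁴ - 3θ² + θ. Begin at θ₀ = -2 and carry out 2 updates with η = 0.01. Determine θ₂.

-1.69141036

E′(θ) = 4θ³ - 6θ + 1
θ₁ = -2 − 0.01·(-19) = -1.81
θ₂ = -1.81 − 0.01·(-11.858964) = -1.69141036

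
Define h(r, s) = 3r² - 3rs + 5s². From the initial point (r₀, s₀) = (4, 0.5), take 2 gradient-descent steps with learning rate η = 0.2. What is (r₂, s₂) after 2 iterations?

∇h = (6r - 3s, -3r + 10s)
(r₁, s₁) = (4, 0.5) − 0.2·(22.5, -7) = (-0.5, 1.9)
(r₂, s₂) = (-0.5, 1.9) − 0.2·(-8.7, 20.5) = (1.24, -2.2)

(1.24, -2.2)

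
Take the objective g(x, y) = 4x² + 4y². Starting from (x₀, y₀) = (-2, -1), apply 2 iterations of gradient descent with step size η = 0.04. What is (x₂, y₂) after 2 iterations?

∇g = (8x, 8y)
Step 1: at (-2, -1), ∇g = (-16, -8) → (-2, -1) − 0.04·(-16, -8) = (-1.36, -0.68)
Step 2: at (-1.36, -0.68), ∇g = (-10.88, -5.44) → (-1.36, -0.68) − 0.04·(-10.88, -5.44) = (-0.9248, -0.4624)

(-0.9248, -0.4624)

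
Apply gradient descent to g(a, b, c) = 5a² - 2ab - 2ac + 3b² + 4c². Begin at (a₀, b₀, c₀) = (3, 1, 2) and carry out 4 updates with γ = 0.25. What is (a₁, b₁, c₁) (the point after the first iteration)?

(-3, 1, -0.5)

∇g = (10a - 2b - 2c, -2a + 6b, -2a + 8c)
Step 1: at (3, 1, 2), ∇g = (24, 0, 10) → (3, 1, 2) − 0.25·(24, 0, 10) = (-3, 1, -0.5)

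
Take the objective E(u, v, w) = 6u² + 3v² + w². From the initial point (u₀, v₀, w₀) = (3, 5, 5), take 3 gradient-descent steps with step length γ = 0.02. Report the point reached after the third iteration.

∇E = (12u, 6v, 2w)
(u₁, v₁, w₁) = (3, 5, 5) − 0.02·(36, 30, 10) = (2.28, 4.4, 4.8)
(u₂, v₂, w₂) = (2.28, 4.4, 4.8) − 0.02·(27.36, 26.4, 9.6) = (1.7328, 3.872, 4.608)
(u₃, v₃, w₃) = (1.7328, 3.872, 4.608) − 0.02·(20.7936, 23.232, 9.216) = (1.316928, 3.40736, 4.42368)

(1.316928, 3.40736, 4.42368)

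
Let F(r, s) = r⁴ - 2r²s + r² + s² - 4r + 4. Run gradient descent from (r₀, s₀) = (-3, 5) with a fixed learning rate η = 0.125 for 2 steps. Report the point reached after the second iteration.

∇F = (4r³ - 4rs + 2r - 4, -2r² + 2s)
Step 1: at (-3, 5), ∇F = (-58, -8) → (-3, 5) − 0.125·(-58, -8) = (4.25, 6)
Step 2: at (4.25, 6), ∇F = (209.5625, -24.125) → (4.25, 6) − 0.125·(209.5625, -24.125) = (-21.9453125, 9.015625)

(-21.9453125, 9.015625)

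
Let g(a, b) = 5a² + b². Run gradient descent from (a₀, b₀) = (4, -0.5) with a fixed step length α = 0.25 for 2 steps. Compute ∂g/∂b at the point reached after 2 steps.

-0.25

∇g = (10a, 2b)
(a₁, b₁) = (4, -0.5) − 0.25·(40, -1) = (-6, -0.25)
(a₂, b₂) = (-6, -0.25) − 0.25·(-60, -0.5) = (9, -0.125)
∂g/∂b at (9, -0.125) = -0.25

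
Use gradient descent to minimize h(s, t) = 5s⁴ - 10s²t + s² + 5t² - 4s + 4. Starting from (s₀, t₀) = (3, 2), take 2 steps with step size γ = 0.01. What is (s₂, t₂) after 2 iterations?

(-1.4512304, 2.57884)

∇h = (20s³ - 20st + 2s - 4, -10s² + 10t)
Step 1: at (3, 2), ∇h = (422, -70) → (3, 2) − 0.01·(422, -70) = (-1.22, 2.7)
Step 2: at (-1.22, 2.7), ∇h = (23.12304, 12.116) → (-1.22, 2.7) − 0.01·(23.12304, 12.116) = (-1.4512304, 2.57884)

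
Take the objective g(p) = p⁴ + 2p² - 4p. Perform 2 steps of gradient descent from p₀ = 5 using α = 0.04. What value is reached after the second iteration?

g′(p) = 4p³ + 4p - 4
p₁ = 5 − 0.04·516 = -15.64
p₂ = -15.64 − 0.04·(-15369.336576) = 599.13346304

599.13346304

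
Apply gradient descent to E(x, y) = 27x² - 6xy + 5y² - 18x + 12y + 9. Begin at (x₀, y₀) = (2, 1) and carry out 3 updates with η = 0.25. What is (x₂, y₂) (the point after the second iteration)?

∇E = (54x - 6y - 18, -6x + 10y + 12)
Step 1: at (2, 1), ∇E = (84, 10) → (2, 1) − 0.25·(84, 10) = (-19, -1.5)
Step 2: at (-19, -1.5), ∇E = (-1035, 111) → (-19, -1.5) − 0.25·(-1035, 111) = (239.75, -29.25)

(239.75, -29.25)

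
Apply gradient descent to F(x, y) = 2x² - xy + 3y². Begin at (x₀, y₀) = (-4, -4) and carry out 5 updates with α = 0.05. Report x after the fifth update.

-1.67804125

∇F = (4x - y, -x + 6y)
Step 1: at (-4, -4), ∇F = (-12, -20) → (-4, -4) − 0.05·(-12, -20) = (-3.4, -3)
Step 2: at (-3.4, -3), ∇F = (-10.6, -14.6) → (-3.4, -3) − 0.05·(-10.6, -14.6) = (-2.87, -2.27)
Step 3: at (-2.87, -2.27), ∇F = (-9.21, -10.75) → (-2.87, -2.27) − 0.05·(-9.21, -10.75) = (-2.4095, -1.7325)
Step 4: at (-2.4095, -1.7325), ∇F = (-7.9055, -7.9855) → (-2.4095, -1.7325) − 0.05·(-7.9055, -7.9855) = (-2.014225, -1.333225)
Step 5: at (-2.014225, -1.333225), ∇F = (-6.723675, -5.985125) → (-2.014225, -1.333225) − 0.05·(-6.723675, -5.985125) = (-1.67804125, -1.03396875)
x = -1.67804125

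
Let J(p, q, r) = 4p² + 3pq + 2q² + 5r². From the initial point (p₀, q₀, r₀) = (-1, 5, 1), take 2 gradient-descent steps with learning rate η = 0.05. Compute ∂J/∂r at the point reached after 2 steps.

2.5

∇J = (8p + 3q, 3p + 4q, 10r)
Step 1: at (-1, 5, 1), ∇J = (7, 17, 10) → (-1, 5, 1) − 0.05·(7, 17, 10) = (-1.35, 4.15, 0.5)
Step 2: at (-1.35, 4.15, 0.5), ∇J = (1.65, 12.55, 5) → (-1.35, 4.15, 0.5) − 0.05·(1.65, 12.55, 5) = (-1.4325, 3.5225, 0.25)
∂J/∂r at (-1.4325, 3.5225, 0.25) = 2.5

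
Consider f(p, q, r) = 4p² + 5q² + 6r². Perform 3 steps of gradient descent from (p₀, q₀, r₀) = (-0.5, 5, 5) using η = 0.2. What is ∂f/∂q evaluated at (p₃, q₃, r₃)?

-50

∇f = (8p, 10q, 12r)
(p₁, q₁, r₁) = (-0.5, 5, 5) − 0.2·(-4, 50, 60) = (0.3, -5, -7)
(p₂, q₂, r₂) = (0.3, -5, -7) − 0.2·(2.4, -50, -84) = (-0.18, 5, 9.8)
(p₃, q₃, r₃) = (-0.18, 5, 9.8) − 0.2·(-1.44, 50, 117.6) = (0.108, -5, -13.72)
∂f/∂q at (0.108, -5, -13.72) = -50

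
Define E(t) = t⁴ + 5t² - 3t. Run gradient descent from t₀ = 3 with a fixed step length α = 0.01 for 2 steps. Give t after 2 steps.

1.335315

E′(t) = 4t³ + 10t - 3
Step 1: E′(3) = 135; t₁ = 3 − 0.01·135 = 1.65
Step 2: E′(1.65) = 31.4685; t₂ = 1.65 − 0.01·31.4685 = 1.335315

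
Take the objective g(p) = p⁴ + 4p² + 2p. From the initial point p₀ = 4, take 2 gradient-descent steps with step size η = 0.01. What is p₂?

0.93876

g′(p) = 4p³ + 8p + 2
p₁ = 4 − 0.01·290 = 1.1
p₂ = 1.1 − 0.01·16.124 = 0.93876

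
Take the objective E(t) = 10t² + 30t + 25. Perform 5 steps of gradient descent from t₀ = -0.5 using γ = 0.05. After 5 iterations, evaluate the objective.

2.5

E′(t) = 20t + 30
Step 1: E′(-0.5) = 20; t₁ = -0.5 − 0.05·20 = -1.5
Step 2: E′(-1.5) = 0; t₂ = -1.5 − 0.05·0 = -1.5
Step 3: E′(-1.5) = 0; t₃ = -1.5 − 0.05·0 = -1.5
Step 4: E′(-1.5) = 0; t₄ = -1.5 − 0.05·0 = -1.5
Step 5: E′(-1.5) = 0; t₅ = -1.5 − 0.05·0 = -1.5
E(-1.5) = 2.5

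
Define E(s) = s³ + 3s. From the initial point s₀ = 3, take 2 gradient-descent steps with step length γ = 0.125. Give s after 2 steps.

E′(s) = 3s² + 3
Step 1: E′(3) = 30; s₁ = 3 − 0.125·30 = -0.75
Step 2: E′(-0.75) = 4.6875; s₂ = -0.75 − 0.125·4.6875 = -1.3359375

-1.3359375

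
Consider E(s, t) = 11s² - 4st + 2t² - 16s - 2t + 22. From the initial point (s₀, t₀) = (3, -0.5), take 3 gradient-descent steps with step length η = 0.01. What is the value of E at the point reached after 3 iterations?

29.139686853376

∇E = (22s - 4t - 16, -4s + 4t - 2)
Step 1: at (3, -0.5), ∇E = (52, -16) → (3, -0.5) − 0.01·(52, -16) = (2.48, -0.34)
Step 2: at (2.48, -0.34), ∇E = (39.92, -13.28) → (2.48, -0.34) − 0.01·(39.92, -13.28) = (2.0808, -0.2072)
Step 3: at (2.0808, -0.2072), ∇E = (30.6064, -11.152) → (2.0808, -0.2072) − 0.01·(30.6064, -11.152) = (1.774736, -0.09568)
E(1.774736, -0.09568) = 29.139686853376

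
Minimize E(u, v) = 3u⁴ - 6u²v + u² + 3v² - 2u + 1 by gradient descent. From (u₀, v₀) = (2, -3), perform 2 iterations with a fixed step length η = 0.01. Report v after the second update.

-2.4198

∇E = (12u³ - 12uv + 2u - 2, -6u² + 6v)
Step 1: at (2, -3), ∇E = (170, -42) → (2, -3) − 0.01·(170, -42) = (0.3, -2.58)
Step 2: at (0.3, -2.58), ∇E = (8.212, -16.02) → (0.3, -2.58) − 0.01·(8.212, -16.02) = (0.21788, -2.4198)
v = -2.4198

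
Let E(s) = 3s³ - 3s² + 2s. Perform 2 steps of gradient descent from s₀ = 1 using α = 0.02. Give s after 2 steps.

E′(s) = 9s² - 6s + 2
s₁ = 1 − 0.02·5 = 0.9
s₂ = 0.9 − 0.02·3.89 = 0.8222

0.8222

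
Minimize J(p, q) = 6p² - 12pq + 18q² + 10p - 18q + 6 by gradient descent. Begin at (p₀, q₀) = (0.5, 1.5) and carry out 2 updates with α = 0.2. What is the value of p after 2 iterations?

∇J = (12p - 12q + 10, -12p + 36q - 18)
Step 1: at (0.5, 1.5), ∇J = (-2, 30) → (0.5, 1.5) − 0.2·(-2, 30) = (0.9, -4.5)
Step 2: at (0.9, -4.5), ∇J = (74.8, -190.8) → (0.9, -4.5) − 0.2·(74.8, -190.8) = (-14.06, 33.66)
p = -14.06

-14.06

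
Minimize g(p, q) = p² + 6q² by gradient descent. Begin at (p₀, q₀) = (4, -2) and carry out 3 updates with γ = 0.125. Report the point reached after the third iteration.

(1.6875, 0.25)

∇g = (2p, 12q)
(p₁, q₁) = (4, -2) − 0.125·(8, -24) = (3, 1)
(p₂, q₂) = (3, 1) − 0.125·(6, 12) = (2.25, -0.5)
(p₃, q₃) = (2.25, -0.5) − 0.125·(4.5, -6) = (1.6875, 0.25)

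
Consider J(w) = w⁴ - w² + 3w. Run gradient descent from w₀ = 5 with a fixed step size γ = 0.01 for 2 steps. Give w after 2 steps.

J′(w) = 4w³ - 2w + 3
w₁ = 5 − 0.01·493 = 0.07
w₂ = 0.07 − 0.01·2.861372 = 0.04138628

0.04138628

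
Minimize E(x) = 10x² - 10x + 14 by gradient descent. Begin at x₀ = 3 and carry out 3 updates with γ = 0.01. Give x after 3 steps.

E′(x) = 20x - 10
Step 1: E′(3) = 50; x₁ = 3 − 0.01·50 = 2.5
Step 2: E′(2.5) = 40; x₂ = 2.5 − 0.01·40 = 2.1
Step 3: E′(2.1) = 32; x₃ = 2.1 − 0.01·32 = 1.78

1.78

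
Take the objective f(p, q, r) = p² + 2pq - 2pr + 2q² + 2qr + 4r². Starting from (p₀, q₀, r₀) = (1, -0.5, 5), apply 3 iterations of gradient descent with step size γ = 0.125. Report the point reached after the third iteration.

∇f = (2p + 2q - 2r, 2p + 4q + 2r, -2p + 2q + 8r)
Step 1: at (1, -0.5, 5), ∇f = (-9, 10, 37) → (1, -0.5, 5) − 0.125·(-9, 10, 37) = (2.125, -1.75, 0.375)
Step 2: at (2.125, -1.75, 0.375), ∇f = (0, -2, -4.75) → (2.125, -1.75, 0.375) − 0.125·(0, -2, -4.75) = (2.125, -1.5, 0.96875)
Step 3: at (2.125, -1.5, 0.96875), ∇f = (-0.6875, 0.1875, 0.5) → (2.125, -1.5, 0.96875) − 0.125·(-0.6875, 0.1875, 0.5) = (2.2109375, -1.5234375, 0.90625)

(2.2109375, -1.5234375, 0.90625)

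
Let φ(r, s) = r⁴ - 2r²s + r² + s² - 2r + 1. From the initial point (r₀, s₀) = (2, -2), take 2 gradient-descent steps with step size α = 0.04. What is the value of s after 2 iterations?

∇φ = (4r³ - 4rs + 2r - 2, -2r² + 2s)
(r₁, s₁) = (2, -2) − 0.04·(50, -12) = (0, -1.52)
(r₂, s₂) = (0, -1.52) − 0.04·(-2, -3.04) = (0.08, -1.3984)
s = -1.3984

-1.3984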